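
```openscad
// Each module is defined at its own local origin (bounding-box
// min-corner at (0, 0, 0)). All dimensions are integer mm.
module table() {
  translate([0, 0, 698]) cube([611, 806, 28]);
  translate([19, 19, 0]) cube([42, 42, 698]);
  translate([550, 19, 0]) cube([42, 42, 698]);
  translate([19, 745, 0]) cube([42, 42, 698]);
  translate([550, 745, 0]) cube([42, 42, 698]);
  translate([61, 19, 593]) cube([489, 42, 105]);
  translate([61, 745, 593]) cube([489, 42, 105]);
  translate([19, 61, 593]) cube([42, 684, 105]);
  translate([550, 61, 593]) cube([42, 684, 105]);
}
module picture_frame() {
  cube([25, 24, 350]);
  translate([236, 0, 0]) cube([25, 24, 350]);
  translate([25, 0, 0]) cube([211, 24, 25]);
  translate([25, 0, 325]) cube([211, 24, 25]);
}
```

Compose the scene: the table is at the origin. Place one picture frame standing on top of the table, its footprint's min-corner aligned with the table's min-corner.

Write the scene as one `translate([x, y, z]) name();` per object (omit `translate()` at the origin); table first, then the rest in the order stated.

table();
translate([0, 0, 726]) picture_frame();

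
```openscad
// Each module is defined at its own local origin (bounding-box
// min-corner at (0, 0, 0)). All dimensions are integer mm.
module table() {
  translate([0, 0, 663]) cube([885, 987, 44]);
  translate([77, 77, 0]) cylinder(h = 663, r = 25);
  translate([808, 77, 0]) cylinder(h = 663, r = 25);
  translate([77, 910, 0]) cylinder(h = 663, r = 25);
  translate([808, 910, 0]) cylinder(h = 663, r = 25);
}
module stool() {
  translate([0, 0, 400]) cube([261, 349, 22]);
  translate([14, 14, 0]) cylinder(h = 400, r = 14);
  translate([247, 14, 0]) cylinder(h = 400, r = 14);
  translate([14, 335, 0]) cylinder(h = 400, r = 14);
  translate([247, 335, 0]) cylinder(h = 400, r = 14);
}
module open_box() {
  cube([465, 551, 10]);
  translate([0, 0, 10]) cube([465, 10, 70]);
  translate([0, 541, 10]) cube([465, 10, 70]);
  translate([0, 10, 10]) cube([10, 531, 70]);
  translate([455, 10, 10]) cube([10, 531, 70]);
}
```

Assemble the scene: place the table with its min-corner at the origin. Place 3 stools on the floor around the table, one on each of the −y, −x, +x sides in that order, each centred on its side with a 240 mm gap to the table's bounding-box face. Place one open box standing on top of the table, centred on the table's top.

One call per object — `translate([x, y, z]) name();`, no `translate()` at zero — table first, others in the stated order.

table();
translate([312, -589, 0]) stool();
translate([-501, 319, 0]) stool();
translate([1125, 319, 0]) stool();
translate([210, 218, 707]) open_box();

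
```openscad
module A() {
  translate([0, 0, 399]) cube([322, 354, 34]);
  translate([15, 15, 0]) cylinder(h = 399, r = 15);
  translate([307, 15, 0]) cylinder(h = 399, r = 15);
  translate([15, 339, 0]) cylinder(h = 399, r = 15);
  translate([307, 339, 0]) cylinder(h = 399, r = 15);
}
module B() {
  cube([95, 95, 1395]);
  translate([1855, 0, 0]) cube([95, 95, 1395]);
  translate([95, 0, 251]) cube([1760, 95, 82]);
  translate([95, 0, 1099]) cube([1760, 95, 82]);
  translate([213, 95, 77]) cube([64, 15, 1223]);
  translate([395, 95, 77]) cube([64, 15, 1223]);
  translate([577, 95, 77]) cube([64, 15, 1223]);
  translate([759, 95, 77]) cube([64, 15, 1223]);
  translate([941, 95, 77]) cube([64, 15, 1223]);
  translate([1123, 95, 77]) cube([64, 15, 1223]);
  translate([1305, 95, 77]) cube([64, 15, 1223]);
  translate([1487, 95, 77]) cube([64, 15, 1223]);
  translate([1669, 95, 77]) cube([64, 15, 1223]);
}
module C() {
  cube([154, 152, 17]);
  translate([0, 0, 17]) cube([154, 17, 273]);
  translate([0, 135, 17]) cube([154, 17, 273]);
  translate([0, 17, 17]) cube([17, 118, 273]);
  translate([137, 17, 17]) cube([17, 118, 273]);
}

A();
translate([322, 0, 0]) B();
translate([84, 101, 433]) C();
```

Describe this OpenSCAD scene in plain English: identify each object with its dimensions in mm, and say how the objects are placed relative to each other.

A is a four-legged stool. The seat is 322×354 mm, 34 mm thick, top at z = 433 mm. It stands on four round legs, each 30 mm in diameter, from z = 0 to the seat underside, each leg's axis is inset half a diameter from the nearest pair of seat edges (so the leg's bounding box is flush with the corner).

B is a fence section. Two 95×95 mm posts, 1395 mm tall, stand on the floor with a clear span of 1760 mm between their inner faces. Two horizontal rails of 95×82 mm section span the gap between the posts with their undersides at z = 251 mm and z = 1099 mm, flush with the posts' −y face. 9 pickets, each 64 mm wide, 15 mm thick and 1223 mm tall, are fixed to the +y face of the rails with their bottoms at z = 77 mm, evenly spaced across the span with equal gaps (rounded down to the nearest mm) at the −x end and between each pair — any rounding remainder accumulates at the +x end.

C is an open-topped rectangular box: outside dimensions 154×152×290 mm, with a uniform wall and base thickness of 17 mm. The base is a full 154×152 slab on the floor; four walls sit on top of the base. The front and back walls (the −y and +y sides) span the full width; the two side walls fit between them.

The fence section is against the stool's +x side, with their −y faces flush. The open box is on top of the stool, centred.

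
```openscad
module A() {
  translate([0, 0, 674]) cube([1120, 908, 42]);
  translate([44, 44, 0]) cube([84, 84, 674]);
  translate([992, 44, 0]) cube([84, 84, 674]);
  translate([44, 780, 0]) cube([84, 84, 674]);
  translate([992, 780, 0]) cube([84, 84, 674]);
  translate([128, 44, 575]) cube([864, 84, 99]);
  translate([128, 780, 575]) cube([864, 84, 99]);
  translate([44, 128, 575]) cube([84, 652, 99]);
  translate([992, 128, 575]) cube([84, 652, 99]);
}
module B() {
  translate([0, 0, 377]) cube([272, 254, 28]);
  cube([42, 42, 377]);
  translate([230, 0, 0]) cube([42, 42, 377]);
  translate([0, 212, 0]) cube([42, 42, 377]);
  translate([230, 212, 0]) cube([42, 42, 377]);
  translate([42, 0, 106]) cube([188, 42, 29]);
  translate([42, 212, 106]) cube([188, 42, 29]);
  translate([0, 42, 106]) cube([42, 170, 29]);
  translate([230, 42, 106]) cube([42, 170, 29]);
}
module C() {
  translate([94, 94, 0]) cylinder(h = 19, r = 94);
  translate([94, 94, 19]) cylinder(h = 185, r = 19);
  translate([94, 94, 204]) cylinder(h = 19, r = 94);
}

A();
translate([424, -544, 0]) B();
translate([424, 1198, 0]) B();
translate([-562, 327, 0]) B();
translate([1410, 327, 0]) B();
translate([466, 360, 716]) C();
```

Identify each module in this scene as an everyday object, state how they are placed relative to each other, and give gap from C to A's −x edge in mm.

A is a table. B is a stool. C is a spool. Four stools sit around the table at the −y, +y, −x, +x sides. The spool is on top of the table, centred. The gap from the spool to the table's −x edge is 466 mm.

The spool's min-x is at 466; the table's min-x is 0; gap = 466 mm.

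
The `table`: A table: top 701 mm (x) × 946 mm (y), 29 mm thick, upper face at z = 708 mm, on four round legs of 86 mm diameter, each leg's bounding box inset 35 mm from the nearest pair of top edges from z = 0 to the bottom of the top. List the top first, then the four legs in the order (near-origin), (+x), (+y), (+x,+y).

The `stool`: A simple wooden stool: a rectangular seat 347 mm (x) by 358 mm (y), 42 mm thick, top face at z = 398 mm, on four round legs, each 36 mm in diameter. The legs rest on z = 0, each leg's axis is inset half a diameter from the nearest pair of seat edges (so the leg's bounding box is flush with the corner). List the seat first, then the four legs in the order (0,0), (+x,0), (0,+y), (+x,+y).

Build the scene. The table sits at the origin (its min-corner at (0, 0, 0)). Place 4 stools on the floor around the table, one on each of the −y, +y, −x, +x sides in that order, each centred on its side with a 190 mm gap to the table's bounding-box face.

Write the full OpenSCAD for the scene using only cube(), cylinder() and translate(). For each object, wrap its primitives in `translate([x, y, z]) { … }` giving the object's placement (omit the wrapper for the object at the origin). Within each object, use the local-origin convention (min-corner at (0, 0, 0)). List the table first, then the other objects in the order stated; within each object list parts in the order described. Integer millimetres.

translate([0, 0, 679]) cube([701, 946, 29]);
translate([78, 78, 0]) cylinder(h = 679, r = 43);
translate([623, 78, 0]) cylinder(h = 679, r = 43);
translate([78, 868, 0]) cylinder(h = 679, r = 43);
translate([623, 868, 0]) cylinder(h = 679, r = 43);
translate([177, -548, 0]) {
  translate([0, 0, 356]) cube([347, 358, 42]);
  translate([18, 18, 0]) cylinder(h = 356, r = 18);
  translate([329, 18, 0]) cylinder(h = 356, r = 18);
  translate([18, 340, 0]) cylinder(h = 356, r = 18);
  translate([329, 340, 0]) cylinder(h = 356, r = 18);
}
translate([177, 1136, 0]) {
  translate([0, 0, 356]) cube([347, 358, 42]);
  translate([18, 18, 0]) cylinder(h = 356, r = 18);
  translate([329, 18, 0]) cylinder(h = 356, r = 18);
  translate([18, 340, 0]) cylinder(h = 356, r = 18);
  translate([329, 340, 0]) cylinder(h = 356, r = 18);
}
translate([-537, 294, 0]) {
  translate([0, 0, 356]) cube([347, 358, 42]);
  translate([18, 18, 0]) cylinder(h = 356, r = 18);
  translate([329, 18, 0]) cylinder(h = 356, r = 18);
  translate([18, 340, 0]) cylinder(h = 356, r = 18);
  translate([329, 340, 0]) cylinder(h = 356, r = 18);
}
translate([891, 294, 0]) {
  translate([0, 0, 356]) cube([347, 358, 42]);
  translate([18, 18, 0]) cylinder(h = 356, r = 18);
  translate([329, 18, 0]) cylinder(h = 356, r = 18);
  translate([18, 340, 0]) cylinder(h = 356, r = 18);
  translate([329, 340, 0]) cylinder(h = 356, r = 18);
}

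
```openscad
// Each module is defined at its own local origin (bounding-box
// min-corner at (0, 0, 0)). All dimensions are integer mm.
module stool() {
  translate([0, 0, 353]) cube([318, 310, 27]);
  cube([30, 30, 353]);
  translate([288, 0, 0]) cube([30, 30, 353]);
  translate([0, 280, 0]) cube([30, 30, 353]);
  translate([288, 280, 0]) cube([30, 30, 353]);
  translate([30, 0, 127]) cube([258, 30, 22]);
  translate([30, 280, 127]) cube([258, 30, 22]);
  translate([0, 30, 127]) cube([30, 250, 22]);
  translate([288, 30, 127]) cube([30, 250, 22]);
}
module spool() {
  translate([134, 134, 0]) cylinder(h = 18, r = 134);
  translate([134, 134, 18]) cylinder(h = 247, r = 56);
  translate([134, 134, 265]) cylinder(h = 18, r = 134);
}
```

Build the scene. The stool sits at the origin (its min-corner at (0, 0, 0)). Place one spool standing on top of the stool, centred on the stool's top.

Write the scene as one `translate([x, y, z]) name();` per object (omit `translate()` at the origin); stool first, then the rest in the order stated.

stool();
translate([25, 21, 380]) spool();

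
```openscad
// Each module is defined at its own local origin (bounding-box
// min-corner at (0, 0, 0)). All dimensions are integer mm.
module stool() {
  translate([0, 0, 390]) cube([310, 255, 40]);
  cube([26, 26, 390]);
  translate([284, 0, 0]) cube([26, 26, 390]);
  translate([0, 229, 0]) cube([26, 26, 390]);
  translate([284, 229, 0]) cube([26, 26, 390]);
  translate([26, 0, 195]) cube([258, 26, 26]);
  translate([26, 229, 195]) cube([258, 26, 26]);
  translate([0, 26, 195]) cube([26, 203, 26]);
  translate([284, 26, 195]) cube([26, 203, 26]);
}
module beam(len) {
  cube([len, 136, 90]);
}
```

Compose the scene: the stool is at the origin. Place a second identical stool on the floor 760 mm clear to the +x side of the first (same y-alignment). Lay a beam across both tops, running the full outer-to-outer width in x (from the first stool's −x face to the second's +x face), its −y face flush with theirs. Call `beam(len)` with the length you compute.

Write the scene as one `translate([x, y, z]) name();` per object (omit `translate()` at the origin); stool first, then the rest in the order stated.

stool();
translate([1070, 0, 0]) stool();
translate([0, 0, 430]) beam(1380);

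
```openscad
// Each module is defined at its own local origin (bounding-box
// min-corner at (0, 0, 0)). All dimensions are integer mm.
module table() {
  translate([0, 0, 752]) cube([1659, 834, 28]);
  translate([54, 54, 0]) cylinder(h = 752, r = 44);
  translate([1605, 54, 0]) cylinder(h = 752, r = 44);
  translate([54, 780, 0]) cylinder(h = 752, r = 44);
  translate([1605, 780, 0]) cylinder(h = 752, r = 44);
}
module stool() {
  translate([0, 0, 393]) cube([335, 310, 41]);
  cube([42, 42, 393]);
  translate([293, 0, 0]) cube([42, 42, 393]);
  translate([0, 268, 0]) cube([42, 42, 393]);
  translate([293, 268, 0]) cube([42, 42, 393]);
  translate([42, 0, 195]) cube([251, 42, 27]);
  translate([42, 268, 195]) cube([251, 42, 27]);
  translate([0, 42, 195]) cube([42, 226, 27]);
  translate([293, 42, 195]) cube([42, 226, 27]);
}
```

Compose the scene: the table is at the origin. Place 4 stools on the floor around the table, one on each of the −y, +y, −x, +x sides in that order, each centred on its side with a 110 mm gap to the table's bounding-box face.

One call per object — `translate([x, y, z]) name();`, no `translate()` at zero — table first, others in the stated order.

table();
translate([662, -420, 0]) stool();
translate([662, 944, 0]) stool();
translate([-445, 262, 0]) stool();
translate([1769, 262, 0]) stool();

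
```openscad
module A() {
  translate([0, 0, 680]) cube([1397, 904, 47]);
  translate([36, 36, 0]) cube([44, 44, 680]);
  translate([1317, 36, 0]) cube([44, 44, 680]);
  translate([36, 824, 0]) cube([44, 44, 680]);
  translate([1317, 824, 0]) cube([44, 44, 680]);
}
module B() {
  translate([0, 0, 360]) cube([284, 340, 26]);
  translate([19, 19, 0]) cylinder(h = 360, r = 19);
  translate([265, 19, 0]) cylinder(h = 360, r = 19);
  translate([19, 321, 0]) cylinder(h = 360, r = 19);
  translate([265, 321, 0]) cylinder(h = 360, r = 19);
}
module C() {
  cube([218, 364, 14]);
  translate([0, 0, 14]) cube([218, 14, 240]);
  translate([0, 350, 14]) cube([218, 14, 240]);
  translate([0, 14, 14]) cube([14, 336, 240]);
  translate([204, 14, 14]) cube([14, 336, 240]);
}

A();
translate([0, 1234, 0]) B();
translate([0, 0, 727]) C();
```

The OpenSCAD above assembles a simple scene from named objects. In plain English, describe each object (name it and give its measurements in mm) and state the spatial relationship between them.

A is a rectangular dining table. The top is 1397×904×47 mm with its upper surface at z = 727 mm. It stands on four 44×44 mm square legs, each inset 36 mm from the nearest pair of top edges, running from the floor to the underside of the top.

B is a simple wooden stool: a rectangular seat 284 mm (x) by 340 mm (y), 26 mm thick, top face at z = 386 mm, on four round legs, each 38 mm in diameter. The legs rest on z = 0, each leg's axis is inset half a diameter from the nearest pair of seat edges (so the leg's bounding box is flush with the corner).

C is an open-topped rectangular box: outside dimensions 218×364×254 mm, with a uniform wall and base thickness of 14 mm. The base is a full 218×364 slab on the floor; four walls sit on top of the base. The front and back walls (the −y and +y sides) span the full width; the two side walls fit between them.

The stool is on the floor beside the table on its +y side. The open box is on top of the table.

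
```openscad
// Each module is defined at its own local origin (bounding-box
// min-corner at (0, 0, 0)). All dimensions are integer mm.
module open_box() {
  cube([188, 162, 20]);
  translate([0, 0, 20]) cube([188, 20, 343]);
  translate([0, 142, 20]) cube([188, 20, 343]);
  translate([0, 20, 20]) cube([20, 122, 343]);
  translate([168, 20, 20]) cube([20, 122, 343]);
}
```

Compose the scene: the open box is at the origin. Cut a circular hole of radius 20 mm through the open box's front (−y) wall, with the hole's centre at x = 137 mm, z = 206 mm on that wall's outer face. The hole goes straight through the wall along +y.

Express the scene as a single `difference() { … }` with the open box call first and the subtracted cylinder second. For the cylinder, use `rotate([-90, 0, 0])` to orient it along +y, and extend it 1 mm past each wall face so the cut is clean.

difference() {
  open_box();
  translate([137, -1, 206]) rotate([-90, 0, 0]) cylinder(h = 22, r = 20);
}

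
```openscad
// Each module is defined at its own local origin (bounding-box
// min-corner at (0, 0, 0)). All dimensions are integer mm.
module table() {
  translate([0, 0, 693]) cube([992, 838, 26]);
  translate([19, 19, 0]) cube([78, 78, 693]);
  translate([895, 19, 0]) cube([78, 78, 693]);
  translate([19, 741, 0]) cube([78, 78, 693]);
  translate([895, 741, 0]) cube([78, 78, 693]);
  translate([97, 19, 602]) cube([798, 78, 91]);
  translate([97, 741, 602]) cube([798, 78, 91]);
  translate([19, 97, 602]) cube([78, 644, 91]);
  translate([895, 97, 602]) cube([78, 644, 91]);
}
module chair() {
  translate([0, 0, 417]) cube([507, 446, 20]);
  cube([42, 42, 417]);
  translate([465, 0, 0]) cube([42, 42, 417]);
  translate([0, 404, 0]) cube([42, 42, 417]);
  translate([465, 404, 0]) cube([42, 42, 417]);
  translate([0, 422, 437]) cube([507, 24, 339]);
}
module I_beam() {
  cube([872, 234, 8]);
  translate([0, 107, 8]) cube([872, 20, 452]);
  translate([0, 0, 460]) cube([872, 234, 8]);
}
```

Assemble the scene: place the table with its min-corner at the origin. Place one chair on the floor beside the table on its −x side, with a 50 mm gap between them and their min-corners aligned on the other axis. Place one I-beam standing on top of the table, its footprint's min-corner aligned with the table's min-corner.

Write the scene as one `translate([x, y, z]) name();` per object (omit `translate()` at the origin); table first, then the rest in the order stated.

table();
translate([-557, 0, 0]) chair();
translate([0, 0, 719]) I_beam();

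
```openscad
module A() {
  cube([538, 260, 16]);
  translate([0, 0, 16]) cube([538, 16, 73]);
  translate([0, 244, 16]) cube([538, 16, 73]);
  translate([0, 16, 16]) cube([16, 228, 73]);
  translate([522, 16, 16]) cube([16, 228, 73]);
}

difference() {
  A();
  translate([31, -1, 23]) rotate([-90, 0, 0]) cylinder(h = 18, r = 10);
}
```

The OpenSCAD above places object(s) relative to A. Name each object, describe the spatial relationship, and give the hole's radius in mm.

A is an open box. The open box has a circular hole through its front wall. The hole's radius is 10 mm.

The subtracted cylinder has r = 10 mm.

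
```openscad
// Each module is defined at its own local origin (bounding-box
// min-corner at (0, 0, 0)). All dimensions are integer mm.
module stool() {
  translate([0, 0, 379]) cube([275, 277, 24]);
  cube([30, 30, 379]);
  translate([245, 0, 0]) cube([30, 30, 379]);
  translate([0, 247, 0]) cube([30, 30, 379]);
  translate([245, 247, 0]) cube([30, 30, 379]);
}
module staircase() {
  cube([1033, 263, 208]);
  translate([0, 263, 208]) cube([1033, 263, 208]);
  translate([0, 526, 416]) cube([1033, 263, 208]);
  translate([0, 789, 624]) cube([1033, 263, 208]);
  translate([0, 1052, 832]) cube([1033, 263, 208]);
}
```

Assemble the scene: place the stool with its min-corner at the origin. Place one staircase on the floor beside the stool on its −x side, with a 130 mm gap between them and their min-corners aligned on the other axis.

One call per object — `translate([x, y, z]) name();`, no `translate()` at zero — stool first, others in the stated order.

stool();
translate([-1163, 0, 0]) staircase();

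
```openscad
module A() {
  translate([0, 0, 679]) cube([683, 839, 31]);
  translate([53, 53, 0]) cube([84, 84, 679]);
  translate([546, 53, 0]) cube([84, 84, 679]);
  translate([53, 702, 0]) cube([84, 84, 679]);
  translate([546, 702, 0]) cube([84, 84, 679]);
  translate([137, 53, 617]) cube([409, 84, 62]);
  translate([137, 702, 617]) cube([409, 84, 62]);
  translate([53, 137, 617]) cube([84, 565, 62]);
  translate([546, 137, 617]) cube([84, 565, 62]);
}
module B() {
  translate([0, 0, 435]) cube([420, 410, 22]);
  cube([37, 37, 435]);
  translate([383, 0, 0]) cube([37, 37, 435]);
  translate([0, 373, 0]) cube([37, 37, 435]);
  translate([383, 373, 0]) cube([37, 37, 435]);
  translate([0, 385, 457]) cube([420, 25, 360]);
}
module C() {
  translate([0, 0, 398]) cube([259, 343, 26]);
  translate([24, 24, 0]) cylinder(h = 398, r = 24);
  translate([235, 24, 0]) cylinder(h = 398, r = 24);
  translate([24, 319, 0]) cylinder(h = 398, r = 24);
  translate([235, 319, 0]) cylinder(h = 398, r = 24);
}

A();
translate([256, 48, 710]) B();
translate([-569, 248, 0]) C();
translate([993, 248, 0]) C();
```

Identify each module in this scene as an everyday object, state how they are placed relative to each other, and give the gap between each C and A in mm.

A is a table. B is a chair. C is a stool. The chair is on top of the table. Two stools sit around the table at the −x, +x sides. The gap between each stool and the table is 310 mm.

Each stool's nearest face is 310 mm from the table's bounding box.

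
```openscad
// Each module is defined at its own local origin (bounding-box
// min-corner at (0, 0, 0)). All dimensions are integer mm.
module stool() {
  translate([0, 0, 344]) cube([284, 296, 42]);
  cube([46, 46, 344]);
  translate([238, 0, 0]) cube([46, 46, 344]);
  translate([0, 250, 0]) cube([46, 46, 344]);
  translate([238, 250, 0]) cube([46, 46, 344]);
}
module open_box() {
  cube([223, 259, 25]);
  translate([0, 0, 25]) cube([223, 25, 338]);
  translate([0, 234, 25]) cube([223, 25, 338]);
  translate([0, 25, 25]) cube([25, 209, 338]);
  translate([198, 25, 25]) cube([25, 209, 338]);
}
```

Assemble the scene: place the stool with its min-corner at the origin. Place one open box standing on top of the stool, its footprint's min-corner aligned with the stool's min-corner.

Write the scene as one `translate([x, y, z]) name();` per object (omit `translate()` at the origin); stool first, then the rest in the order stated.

stool();
translate([0, 0, 386]) open_box();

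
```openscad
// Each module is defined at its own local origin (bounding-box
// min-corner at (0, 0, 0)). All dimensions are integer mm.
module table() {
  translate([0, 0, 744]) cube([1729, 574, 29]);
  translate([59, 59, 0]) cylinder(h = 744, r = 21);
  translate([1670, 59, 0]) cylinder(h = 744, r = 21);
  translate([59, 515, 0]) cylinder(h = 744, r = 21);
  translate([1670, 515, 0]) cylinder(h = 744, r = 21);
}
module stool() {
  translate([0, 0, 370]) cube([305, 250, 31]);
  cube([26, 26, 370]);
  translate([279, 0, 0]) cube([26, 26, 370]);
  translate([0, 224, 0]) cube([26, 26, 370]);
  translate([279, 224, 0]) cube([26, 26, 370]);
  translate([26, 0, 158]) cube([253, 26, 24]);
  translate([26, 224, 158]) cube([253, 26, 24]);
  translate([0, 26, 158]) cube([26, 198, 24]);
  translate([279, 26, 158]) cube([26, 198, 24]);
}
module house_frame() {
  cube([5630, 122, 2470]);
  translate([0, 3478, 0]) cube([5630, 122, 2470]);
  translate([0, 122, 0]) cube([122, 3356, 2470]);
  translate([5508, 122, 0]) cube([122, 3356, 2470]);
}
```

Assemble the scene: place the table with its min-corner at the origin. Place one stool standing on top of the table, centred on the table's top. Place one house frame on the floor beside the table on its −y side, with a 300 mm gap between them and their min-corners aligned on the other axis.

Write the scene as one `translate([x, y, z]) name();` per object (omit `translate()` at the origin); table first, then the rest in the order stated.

table();
translate([712, 162, 773]) stool();
translate([0, -3900, 0]) house_frame();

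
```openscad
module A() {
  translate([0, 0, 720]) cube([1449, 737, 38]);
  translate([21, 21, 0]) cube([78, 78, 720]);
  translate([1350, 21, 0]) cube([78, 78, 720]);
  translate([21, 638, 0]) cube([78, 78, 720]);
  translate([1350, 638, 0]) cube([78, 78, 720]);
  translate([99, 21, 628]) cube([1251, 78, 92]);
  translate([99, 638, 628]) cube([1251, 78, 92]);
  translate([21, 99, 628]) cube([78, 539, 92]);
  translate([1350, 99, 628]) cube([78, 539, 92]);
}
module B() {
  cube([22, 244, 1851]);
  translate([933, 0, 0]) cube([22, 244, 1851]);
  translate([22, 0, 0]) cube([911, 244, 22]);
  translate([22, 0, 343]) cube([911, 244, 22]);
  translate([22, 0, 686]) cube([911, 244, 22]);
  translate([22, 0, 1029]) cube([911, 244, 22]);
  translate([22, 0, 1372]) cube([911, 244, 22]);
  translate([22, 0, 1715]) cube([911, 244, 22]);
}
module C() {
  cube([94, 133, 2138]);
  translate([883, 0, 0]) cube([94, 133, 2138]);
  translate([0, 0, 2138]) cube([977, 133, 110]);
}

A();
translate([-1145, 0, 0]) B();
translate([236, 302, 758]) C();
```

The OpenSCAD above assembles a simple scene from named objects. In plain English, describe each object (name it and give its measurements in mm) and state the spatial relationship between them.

A is a table: top 1449 mm (x) × 737 mm (y), 38 mm thick, upper face at z = 758 mm, on four 78×78 mm square legs, each inset 21 mm from the nearest pair of top edges, running from z = 0 to the bottom of the top. Four apron rails, 78 mm thick and 92 mm tall, run between adjacent legs with their top edges flush with the underside of the top and their outer faces flush with the legs' outer faces.

B is an open bookshelf. Two side panels, each 22 mm thick, 244 mm deep and 1851 mm tall, stand 955 mm apart (outside-to-outside). Between them sit 6 shelves, each 22 mm thick and 244 mm deep, spanning the full gap between the sides. The bottom shelf rests on the floor (its underside at z = 0) and the clear gap between one shelf's top and the next shelf's underside is 321 mm.

C is a rectangular door frame: two vertical jambs of 94×133 mm section, 2138 mm tall, with a clear opening 789 mm wide between their inner faces. A header 110 mm tall and 133 mm deep lies on top of the jambs and spans the full outside width.

The bookshelf is on the floor beside the table on its −x side. The door frame is on top of the table, centred.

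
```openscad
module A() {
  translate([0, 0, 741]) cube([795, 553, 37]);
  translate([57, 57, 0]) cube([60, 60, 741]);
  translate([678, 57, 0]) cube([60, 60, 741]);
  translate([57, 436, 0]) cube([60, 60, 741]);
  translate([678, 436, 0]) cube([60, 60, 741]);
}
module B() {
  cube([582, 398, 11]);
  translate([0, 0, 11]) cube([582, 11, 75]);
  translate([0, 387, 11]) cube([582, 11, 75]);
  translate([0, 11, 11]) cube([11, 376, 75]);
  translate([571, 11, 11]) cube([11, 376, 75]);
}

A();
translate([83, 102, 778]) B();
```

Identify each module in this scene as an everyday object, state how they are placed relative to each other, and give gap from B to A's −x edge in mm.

The open box's min-x is at 83; the table's min-x is 0; gap = 83 mm.

A is a table. B is an open box. The open box is on top of the table. The gap from the open box to the table's −x edge is 83 mm.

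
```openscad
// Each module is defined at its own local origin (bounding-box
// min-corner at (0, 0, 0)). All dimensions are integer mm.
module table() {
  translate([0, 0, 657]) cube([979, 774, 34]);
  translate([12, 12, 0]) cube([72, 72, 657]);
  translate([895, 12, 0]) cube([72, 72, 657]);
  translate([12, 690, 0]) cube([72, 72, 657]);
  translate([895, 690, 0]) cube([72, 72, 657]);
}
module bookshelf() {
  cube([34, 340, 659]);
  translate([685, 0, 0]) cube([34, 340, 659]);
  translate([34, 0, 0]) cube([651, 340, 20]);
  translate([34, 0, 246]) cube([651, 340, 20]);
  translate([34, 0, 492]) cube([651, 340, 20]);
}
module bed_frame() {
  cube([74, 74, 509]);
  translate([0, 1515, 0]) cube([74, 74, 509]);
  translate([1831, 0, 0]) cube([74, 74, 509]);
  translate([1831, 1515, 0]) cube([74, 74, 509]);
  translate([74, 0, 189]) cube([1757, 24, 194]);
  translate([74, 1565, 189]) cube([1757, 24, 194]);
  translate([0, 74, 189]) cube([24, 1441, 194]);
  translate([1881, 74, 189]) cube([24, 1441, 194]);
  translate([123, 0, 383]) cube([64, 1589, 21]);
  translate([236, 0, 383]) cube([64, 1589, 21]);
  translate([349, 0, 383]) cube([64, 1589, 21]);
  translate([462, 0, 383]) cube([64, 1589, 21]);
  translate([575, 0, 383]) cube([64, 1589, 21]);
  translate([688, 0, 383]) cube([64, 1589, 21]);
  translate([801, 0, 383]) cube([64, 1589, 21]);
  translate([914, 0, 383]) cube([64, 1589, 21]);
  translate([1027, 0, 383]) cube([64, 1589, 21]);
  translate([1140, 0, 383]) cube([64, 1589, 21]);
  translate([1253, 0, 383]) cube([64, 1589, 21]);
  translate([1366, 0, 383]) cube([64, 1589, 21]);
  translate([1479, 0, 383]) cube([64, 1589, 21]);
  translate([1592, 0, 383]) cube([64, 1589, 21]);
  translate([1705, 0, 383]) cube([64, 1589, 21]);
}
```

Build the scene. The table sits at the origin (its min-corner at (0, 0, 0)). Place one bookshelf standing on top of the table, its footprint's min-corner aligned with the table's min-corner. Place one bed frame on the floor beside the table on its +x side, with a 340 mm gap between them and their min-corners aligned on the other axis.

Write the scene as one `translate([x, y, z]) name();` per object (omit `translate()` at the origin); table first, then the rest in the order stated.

table();
translate([0, 0, 691]) bookshelf();
translate([1319, 0, 0]) bed_frame();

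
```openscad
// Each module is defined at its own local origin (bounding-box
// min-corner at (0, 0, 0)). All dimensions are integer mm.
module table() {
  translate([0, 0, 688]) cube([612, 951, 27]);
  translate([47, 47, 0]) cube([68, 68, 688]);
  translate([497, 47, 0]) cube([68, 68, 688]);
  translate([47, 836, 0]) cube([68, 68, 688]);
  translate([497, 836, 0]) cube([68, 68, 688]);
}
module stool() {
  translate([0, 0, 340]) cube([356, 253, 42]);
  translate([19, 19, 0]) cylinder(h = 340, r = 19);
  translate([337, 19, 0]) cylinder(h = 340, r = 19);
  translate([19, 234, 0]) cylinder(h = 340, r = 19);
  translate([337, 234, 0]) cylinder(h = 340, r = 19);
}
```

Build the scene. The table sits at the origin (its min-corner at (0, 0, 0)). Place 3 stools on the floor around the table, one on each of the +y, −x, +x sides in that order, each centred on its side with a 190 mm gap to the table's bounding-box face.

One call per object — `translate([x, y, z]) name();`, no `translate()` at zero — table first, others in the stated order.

table();
translate([128, 1141, 0]) stool();
translate([-546, 349, 0]) stool();
translate([802, 349, 0]) stool();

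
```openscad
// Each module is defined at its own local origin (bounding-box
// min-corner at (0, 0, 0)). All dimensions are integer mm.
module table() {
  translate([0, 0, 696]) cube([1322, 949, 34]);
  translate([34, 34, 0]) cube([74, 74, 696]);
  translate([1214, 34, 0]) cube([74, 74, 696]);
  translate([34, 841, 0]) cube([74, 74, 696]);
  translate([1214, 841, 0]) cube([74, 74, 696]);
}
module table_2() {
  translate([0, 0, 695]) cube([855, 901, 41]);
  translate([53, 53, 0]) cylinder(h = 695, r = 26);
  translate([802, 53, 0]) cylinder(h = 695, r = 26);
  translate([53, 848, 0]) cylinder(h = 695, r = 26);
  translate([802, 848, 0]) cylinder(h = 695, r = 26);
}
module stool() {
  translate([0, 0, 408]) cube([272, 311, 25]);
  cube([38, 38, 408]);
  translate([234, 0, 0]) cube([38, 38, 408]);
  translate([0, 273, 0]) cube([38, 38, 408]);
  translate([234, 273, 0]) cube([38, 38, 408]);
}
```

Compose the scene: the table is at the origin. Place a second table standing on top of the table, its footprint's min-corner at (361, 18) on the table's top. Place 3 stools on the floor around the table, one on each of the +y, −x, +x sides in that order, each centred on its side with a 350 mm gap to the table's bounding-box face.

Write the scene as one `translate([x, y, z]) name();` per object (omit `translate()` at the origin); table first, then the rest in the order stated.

table();
translate([361, 18, 730]) table_2();
translate([525, 1299, 0]) stool();
translate([-622, 319, 0]) stool();
translate([1672, 319, 0]) stool();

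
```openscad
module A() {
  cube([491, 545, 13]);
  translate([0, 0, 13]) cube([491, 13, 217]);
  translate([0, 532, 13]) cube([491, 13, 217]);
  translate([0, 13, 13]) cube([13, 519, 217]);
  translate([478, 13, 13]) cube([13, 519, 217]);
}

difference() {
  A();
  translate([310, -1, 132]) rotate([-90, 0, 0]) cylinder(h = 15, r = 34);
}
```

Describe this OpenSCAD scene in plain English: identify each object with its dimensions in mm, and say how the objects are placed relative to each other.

A is an open storage box with external size 491×545×230 mm and wall thickness 13 mm (the base is also 13 mm thick). The base covers the whole footprint; the four walls stand on the base, with the y-facing walls full-width and the x-facing walls fitting between their inner faces.

The open box has a circular hole of radius 34 mm through its front wall, centred at (x = 310, z = 132).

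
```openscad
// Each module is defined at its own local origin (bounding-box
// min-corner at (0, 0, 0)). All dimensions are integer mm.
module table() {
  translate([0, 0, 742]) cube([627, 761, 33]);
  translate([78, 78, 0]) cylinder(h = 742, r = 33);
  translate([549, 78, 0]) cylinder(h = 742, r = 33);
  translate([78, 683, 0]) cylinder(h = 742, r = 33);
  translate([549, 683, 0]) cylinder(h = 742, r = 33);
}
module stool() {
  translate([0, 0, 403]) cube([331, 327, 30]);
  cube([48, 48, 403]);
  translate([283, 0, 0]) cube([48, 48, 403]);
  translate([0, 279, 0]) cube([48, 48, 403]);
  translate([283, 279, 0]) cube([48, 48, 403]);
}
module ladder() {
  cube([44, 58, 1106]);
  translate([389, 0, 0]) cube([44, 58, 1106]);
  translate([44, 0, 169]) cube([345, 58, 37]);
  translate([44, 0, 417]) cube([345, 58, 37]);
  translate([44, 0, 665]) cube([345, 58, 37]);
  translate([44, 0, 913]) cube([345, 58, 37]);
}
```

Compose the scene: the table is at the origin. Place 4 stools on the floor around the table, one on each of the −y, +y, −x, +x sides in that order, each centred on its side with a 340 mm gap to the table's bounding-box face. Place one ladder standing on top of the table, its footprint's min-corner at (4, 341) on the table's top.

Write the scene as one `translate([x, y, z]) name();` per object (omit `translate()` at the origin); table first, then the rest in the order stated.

table();
translate([148, -667, 0]) stool();
translate([148, 1101, 0]) stool();
translate([-671, 217, 0]) stool();
translate([967, 217, 0]) stool();
translate([4, 341, 775]) ladder();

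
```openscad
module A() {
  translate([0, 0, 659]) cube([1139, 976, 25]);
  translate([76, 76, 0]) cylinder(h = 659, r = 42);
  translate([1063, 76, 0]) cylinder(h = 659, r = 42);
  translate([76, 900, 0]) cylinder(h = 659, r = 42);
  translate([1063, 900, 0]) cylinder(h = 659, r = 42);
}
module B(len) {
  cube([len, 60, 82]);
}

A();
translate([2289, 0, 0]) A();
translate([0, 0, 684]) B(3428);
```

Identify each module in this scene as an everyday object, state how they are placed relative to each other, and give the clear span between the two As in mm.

Second table starts at x = 2289; first ends at x = 1139; clear span = 2289 − 1139 = 1150 mm.

A is a table. B is a beam. A beam spans the tops of two tables. The clear span between the two tables is 1150 mm.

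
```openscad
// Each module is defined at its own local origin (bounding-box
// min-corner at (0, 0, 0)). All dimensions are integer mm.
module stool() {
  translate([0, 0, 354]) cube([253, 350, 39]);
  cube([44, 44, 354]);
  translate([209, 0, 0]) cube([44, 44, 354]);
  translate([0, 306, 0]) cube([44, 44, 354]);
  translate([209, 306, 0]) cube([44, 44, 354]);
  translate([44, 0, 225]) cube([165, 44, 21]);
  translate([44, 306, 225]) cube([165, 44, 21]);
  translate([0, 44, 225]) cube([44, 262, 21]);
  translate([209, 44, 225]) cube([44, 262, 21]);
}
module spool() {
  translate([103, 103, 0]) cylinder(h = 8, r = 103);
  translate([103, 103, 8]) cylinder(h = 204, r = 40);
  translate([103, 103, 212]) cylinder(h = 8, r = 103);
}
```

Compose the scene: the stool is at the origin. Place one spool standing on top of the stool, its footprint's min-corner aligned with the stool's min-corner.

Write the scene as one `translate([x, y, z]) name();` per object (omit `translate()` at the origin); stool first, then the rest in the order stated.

stool();
translate([0, 0, 393]) spool();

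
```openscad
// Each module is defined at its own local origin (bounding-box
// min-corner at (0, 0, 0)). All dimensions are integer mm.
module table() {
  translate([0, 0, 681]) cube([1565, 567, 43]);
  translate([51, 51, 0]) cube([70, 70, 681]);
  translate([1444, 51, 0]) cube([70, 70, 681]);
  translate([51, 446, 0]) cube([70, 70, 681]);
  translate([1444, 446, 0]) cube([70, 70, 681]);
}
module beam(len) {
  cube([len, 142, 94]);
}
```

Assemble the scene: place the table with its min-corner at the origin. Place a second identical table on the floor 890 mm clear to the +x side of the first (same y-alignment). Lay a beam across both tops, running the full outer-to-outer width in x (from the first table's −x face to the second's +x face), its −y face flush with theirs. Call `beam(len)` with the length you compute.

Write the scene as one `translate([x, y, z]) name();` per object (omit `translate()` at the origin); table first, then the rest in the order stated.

table();
translate([2455, 0, 0]) table();
translate([0, 0, 724]) beam(4020);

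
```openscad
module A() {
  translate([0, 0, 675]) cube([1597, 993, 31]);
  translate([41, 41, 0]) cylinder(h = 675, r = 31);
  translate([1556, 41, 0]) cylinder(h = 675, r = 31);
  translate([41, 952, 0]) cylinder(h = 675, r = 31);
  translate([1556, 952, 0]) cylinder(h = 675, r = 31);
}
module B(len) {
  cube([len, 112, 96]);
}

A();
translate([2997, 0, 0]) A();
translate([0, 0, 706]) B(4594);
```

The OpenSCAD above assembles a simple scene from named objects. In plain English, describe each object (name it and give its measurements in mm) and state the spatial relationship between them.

A is a table with a 1597×993 mm rectangular top, 31 mm thick, top surface at z = 706 mm, supported by four round legs of 62 mm diameter, each leg's bounding box inset 10 mm from the nearest pair of top edges, running from the floor.

B is a rectangular beam 4594 mm long (x), 112 mm deep (y), 96 mm thick (z).

The beam spans the tops of two tables placed 1400 mm apart, resting at z = 706 mm.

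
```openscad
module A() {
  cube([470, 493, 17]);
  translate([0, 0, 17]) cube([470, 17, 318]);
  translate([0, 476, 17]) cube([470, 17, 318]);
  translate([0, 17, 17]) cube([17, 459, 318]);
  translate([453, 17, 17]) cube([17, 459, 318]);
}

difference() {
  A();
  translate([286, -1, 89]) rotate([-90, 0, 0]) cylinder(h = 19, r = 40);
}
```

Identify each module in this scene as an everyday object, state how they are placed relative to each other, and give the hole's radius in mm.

The subtracted cylinder has r = 40 mm.

A is an open box. The open box has a circular hole through its front wall. The hole's radius is 40 mm.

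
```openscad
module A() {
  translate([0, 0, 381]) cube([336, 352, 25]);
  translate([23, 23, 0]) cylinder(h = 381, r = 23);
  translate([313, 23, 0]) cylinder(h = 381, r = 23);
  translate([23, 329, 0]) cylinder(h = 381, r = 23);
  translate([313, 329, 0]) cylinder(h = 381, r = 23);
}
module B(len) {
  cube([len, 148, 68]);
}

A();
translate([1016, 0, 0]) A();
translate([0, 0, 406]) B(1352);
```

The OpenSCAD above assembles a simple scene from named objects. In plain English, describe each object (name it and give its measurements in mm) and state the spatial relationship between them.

A is a four-legged stool. The seat is a 336×352×25 mm slab whose top surface is at z = 406 mm; four round legs, each 46 mm in diameter, run from the floor (z = 0) to the underside of the seat, each leg's axis is inset half a diameter from the nearest pair of seat edges (so the leg's bounding box is flush with the corner).

B is a rectangular beam 1352 mm long (x), 148 mm deep (y), 68 mm thick (z).

The beam spans the tops of two stools placed 680 mm apart, resting at z = 406 mm.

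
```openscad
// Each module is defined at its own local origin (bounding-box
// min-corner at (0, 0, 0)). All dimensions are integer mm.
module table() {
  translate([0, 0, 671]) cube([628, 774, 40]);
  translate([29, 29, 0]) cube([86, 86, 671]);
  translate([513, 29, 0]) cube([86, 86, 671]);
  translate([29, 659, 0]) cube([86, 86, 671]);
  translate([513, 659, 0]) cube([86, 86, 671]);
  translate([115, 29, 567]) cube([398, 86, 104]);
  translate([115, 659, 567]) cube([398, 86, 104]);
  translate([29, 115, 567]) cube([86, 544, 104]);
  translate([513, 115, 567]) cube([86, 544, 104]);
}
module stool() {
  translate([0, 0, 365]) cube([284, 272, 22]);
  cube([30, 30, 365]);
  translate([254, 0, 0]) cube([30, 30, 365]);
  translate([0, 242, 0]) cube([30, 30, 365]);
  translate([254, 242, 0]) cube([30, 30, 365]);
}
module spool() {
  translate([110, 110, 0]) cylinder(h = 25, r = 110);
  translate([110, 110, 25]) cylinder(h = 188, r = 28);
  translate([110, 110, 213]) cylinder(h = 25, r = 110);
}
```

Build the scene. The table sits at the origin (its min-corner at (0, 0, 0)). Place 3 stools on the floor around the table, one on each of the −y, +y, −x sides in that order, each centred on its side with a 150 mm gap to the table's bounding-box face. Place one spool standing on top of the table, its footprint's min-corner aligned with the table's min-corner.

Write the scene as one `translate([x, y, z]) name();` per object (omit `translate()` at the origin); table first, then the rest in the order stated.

table();
translate([172, -422, 0]) stool();
translate([172, 924, 0]) stool();
translate([-434, 251, 0]) stool();
translate([0, 0, 711]) spool();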